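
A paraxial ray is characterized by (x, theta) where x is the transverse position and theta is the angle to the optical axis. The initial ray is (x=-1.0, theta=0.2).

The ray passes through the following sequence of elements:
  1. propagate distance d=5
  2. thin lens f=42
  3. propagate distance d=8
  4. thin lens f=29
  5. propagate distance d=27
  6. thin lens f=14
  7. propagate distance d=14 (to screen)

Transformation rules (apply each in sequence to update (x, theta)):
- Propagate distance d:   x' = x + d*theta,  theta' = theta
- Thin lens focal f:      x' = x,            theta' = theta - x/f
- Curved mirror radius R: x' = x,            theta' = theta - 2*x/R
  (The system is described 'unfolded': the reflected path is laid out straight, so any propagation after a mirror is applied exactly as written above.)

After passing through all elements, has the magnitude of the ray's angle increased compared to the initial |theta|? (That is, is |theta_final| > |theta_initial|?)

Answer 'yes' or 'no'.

Initial: x=-1.0000 theta=0.2000
After 1 (propagate distance d=5): x=0.0000 theta=0.2000
After 2 (thin lens f=42): x=0.0000 theta=0.2000
After 3 (propagate distance d=8): x=1.6000 theta=0.2000
After 4 (thin lens f=29): x=1.6000 theta=21/145 (≈0.1448)
After 5 (propagate distance d=27): x=799/145 (≈5.5103) theta=21/145 (≈0.1448)
After 6 (thin lens f=14): x=799/145 (≈5.5103) theta=-101/406 (≈-0.2488)
After 7 (propagate distance d=14 (to screen)): x=294/145 (≈2.0276) theta=-101/406 (≈-0.2488)
|theta_initial|=0.2000 |theta_final|=101/406 (≈0.2488) -> increased

Answer: yes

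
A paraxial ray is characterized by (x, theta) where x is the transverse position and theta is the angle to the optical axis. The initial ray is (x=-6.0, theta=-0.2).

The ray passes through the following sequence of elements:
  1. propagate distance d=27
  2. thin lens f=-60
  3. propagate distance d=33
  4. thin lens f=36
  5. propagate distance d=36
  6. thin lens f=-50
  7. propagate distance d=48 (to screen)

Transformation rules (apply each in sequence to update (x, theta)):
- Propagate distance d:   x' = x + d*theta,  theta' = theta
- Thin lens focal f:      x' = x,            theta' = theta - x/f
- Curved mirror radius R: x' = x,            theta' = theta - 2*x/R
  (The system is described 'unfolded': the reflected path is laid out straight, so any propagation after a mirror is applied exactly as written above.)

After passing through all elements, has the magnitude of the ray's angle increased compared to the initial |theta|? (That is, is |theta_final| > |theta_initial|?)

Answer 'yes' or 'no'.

Initial: x=-6.0000 theta=-0.2000
After 1 (propagate distance d=27): x=-11.4000 theta=-0.2000
After 2 (thin lens f=-60): x=-11.4000 theta=-0.3900
After 3 (propagate distance d=33): x=-24.2700 theta=-0.3900
After 4 (thin lens f=36): x=-24.2700 theta=341/1200 (≈0.2842)
After 5 (propagate distance d=36): x=-14.0400 theta=341/1200 (≈0.2842)
After 6 (thin lens f=-50): x=-14.0400 theta=101/30000 (≈0.0034)
After 7 (propagate distance d=48 (to screen)): x=-13.8784 theta=101/30000 (≈0.0034)
|theta_initial|=0.2000 |theta_final|=101/30000 (≈0.0034) -> not increased

Answer: no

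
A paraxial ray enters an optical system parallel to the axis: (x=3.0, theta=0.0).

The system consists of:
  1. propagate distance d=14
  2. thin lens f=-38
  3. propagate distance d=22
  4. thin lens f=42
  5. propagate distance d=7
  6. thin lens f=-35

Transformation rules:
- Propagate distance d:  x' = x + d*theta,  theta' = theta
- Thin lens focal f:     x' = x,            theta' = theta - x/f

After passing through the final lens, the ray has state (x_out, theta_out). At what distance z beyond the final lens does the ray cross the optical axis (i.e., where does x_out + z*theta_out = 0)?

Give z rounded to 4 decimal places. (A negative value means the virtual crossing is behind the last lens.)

Answer: -47.5000

Derivation:
Initial: x=3.0000 theta=0.0000
After 1 (propagate distance d=14): x=3.0000 theta=0.0000
After 2 (thin lens f=-38): x=3.0000 theta=3/38 (≈0.0789)
After 3 (propagate distance d=22): x=90/19 (≈4.7368) theta=3/38 (≈0.0789)
After 4 (thin lens f=42): x=90/19 (≈4.7368) theta=-9/266 (≈-0.0338)
After 5 (propagate distance d=7): x=4.5000 theta=-9/266 (≈-0.0338)
After 6 (thin lens f=-35): x=4.5000 theta=9/95 (≈0.0947)
z_focus = -x_out/theta_out = -(4.5000)/(9/95) = -47.5000
Rounded to 4 decimal places: z = -47.5000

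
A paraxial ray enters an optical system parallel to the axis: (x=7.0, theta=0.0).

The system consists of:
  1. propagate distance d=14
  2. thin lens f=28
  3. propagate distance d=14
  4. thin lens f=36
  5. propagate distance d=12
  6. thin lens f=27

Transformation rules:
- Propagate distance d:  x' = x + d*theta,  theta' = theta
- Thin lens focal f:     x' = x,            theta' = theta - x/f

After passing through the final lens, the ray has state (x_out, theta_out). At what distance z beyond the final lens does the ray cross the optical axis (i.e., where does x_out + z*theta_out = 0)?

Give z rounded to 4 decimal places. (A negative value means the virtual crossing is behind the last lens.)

Answer: -2.0670

Derivation:
Initial: x=7.0000 theta=0.0000
After 1 (propagate distance d=14): x=7.0000 theta=0.0000
After 2 (thin lens f=28): x=7.0000 theta=-0.2500
After 3 (propagate distance d=14): x=3.5000 theta=-0.2500
After 4 (thin lens f=36): x=3.5000 theta=-25/72 (≈-0.3472)
After 5 (propagate distance d=12): x=-2/3 (≈-0.6667) theta=-25/72 (≈-0.3472)
After 6 (thin lens f=27): x=-2/3 (≈-0.6667) theta=-209/648 (≈-0.3225)
z_focus = -x_out/theta_out = -(-2/3)/(-209/648) = -432/209 ≈ -2.0670
Rounded to 4 decimal places: z = -2.0670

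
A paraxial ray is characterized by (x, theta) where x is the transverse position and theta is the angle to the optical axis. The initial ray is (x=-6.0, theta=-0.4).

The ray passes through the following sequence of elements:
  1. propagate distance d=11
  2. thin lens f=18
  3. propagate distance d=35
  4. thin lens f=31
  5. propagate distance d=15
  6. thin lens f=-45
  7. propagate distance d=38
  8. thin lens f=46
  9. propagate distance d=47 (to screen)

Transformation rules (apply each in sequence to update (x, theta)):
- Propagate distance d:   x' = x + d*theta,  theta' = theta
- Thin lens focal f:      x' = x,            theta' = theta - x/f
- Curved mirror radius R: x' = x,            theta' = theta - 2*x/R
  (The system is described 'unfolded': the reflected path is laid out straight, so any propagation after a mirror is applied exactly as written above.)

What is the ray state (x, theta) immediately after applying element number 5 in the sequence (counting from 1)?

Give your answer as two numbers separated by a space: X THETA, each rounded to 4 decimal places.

Answer: 0.5104 0.3125

Derivation:
Initial: x=-6.0000 theta=-0.4000
After 1 (propagate distance d=11): x=-10.4000 theta=-0.4000
After 2 (thin lens f=18): x=-10.4000 theta=8/45 (≈0.1778)
After 3 (propagate distance d=35): x=-188/45 (≈-4.1778) theta=8/45 (≈0.1778)
After 4 (thin lens f=31): x=-188/45 (≈-4.1778) theta=436/1395 (≈0.3125)
After 5 (propagate distance d=15): x=712/1395 (≈0.5104) theta=436/1395 (≈0.3125)
Rounded to 4 decimal places: x = 0.5104, theta = 0.3125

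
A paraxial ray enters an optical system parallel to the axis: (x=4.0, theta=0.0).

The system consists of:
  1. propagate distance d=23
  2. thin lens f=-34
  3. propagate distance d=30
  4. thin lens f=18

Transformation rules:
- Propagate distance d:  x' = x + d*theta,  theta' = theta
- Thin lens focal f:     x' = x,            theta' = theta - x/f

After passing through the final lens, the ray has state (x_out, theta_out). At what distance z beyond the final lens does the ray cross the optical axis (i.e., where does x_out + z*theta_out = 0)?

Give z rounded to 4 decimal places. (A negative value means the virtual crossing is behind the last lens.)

Initial: x=4.0000 theta=0.0000
After 1 (propagate distance d=23): x=4.0000 theta=0.0000
After 2 (thin lens f=-34): x=4.0000 theta=2/17 (≈0.1176)
After 3 (propagate distance d=30): x=128/17 (≈7.5294) theta=2/17 (≈0.1176)
After 4 (thin lens f=18): x=128/17 (≈7.5294) theta=-46/153 (≈-0.3007)
z_focus = -x_out/theta_out = -(128/17)/(-46/153) = 576/23 ≈ 25.0435
Rounded to 4 decimal places: z = 25.0435

Answer: 25.0435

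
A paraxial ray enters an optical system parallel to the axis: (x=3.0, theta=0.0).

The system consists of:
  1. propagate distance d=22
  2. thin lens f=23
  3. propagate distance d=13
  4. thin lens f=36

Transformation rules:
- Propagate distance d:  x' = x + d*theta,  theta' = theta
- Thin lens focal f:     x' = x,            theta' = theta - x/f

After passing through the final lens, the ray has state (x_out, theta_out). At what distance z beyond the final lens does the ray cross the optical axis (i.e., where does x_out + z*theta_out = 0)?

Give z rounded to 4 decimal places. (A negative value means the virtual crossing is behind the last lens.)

Initial: x=3.0000 theta=0.0000
After 1 (propagate distance d=22): x=3.0000 theta=0.0000
After 2 (thin lens f=23): x=3.0000 theta=-3/23 (≈-0.1304)
After 3 (propagate distance d=13): x=30/23 (≈1.3043) theta=-3/23 (≈-0.1304)
After 4 (thin lens f=36): x=30/23 (≈1.3043) theta=-1/6 (≈-0.1667)
z_focus = -x_out/theta_out = -(30/23)/(-1/6) = 180/23 ≈ 7.8261
Rounded to 4 decimal places: z = 7.8261

Answer: 7.8261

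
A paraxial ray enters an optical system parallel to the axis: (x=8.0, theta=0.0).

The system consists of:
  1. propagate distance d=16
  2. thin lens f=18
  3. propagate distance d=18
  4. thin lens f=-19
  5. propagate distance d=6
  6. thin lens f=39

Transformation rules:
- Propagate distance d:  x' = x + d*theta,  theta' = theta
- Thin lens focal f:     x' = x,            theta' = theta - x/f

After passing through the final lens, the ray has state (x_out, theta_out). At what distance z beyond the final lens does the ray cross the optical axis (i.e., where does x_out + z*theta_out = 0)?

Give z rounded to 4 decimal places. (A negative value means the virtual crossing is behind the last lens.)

Answer: -7.0909

Derivation:
Initial: x=8.0000 theta=0.0000
After 1 (propagate distance d=16): x=8.0000 theta=0.0000
After 2 (thin lens f=18): x=8.0000 theta=-4/9 (≈-0.4444)
After 3 (propagate distance d=18): x=0.0000 theta=-4/9 (≈-0.4444)
After 4 (thin lens f=-19): x=0.0000 theta=-4/9 (≈-0.4444)
After 5 (propagate distance d=6): x=-8/3 (≈-2.6667) theta=-4/9 (≈-0.4444)
After 6 (thin lens f=39): x=-8/3 (≈-2.6667) theta=-44/117 (≈-0.3761)
z_focus = -x_out/theta_out = -(-8/3)/(-44/117) = -78/11 ≈ -7.0909
Rounded to 4 decimal places: z = -7.0909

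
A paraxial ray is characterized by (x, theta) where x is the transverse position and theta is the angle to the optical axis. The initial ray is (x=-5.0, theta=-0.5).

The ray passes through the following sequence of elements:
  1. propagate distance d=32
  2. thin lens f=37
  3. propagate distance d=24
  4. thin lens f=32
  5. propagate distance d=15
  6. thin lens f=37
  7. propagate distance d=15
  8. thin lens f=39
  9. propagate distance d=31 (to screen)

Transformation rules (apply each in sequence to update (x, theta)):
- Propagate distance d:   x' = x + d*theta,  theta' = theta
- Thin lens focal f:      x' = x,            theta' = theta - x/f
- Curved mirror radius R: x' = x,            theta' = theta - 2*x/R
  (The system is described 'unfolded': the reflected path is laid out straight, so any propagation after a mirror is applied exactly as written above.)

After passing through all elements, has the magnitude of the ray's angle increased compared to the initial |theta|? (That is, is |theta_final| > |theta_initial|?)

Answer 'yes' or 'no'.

Answer: yes

Derivation:
Initial: x=-5.0000 theta=-0.5000
After 1 (propagate distance d=32): x=-21.0000 theta=-0.5000
After 2 (thin lens f=37): x=-21.0000 theta=5/74 (≈0.0676)
After 3 (propagate distance d=24): x=-717/37 (≈-19.3784) theta=5/74 (≈0.0676)
After 4 (thin lens f=32): x=-717/37 (≈-19.3784) theta=797/1184 (≈0.6731)
After 5 (propagate distance d=15): x=-297/32 (≈-9.2813) theta=797/1184 (≈0.6731)
After 6 (thin lens f=37): x=-297/32 (≈-9.2813) theta=547/592 (≈0.9240)
After 7 (propagate distance d=15): x=5421/1184 (≈4.5785) theta=547/592 (≈0.9240)
After 8 (thin lens f=39): x=5421/1184 (≈4.5785) theta=955/1184 (≈0.8066)
After 9 (propagate distance d=31 (to screen)): x=17513/592 (≈29.5828) theta=955/1184 (≈0.8066)
|theta_initial|=0.5000 |theta_final|=955/1184 (≈0.8066) -> increased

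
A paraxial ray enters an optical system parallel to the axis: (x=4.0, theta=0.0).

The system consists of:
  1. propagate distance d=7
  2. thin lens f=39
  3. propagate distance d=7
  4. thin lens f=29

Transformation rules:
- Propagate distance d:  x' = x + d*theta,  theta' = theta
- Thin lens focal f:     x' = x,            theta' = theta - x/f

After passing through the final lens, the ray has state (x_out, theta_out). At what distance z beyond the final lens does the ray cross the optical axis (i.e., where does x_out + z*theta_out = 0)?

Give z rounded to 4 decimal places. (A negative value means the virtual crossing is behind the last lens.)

Initial: x=4.0000 theta=0.0000
After 1 (propagate distance d=7): x=4.0000 theta=0.0000
After 2 (thin lens f=39): x=4.0000 theta=-4/39 (≈-0.1026)
After 3 (propagate distance d=7): x=128/39 (≈3.2821) theta=-4/39 (≈-0.1026)
After 4 (thin lens f=29): x=128/39 (≈3.2821) theta=-244/1131 (≈-0.2157)
z_focus = -x_out/theta_out = -(128/39)/(-244/1131) = 928/61 ≈ 15.2131
Rounded to 4 decimal places: z = 15.2131

Answer: 15.2131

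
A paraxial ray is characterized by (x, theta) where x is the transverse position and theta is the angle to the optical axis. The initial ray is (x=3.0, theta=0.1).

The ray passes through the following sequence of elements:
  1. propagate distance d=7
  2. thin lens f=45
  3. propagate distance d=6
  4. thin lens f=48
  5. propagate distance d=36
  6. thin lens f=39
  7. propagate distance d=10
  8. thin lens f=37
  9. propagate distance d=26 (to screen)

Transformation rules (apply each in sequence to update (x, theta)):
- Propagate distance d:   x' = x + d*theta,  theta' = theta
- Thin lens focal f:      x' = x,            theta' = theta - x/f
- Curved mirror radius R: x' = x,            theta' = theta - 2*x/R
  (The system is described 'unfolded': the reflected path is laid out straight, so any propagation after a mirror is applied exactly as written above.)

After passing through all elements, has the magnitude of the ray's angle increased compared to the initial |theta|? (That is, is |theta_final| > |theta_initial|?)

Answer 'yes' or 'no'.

Answer: yes

Derivation:
Initial: x=3.0000 theta=0.1000
After 1 (propagate distance d=7): x=3.7000 theta=0.1000
After 2 (thin lens f=45): x=3.7000 theta=4/225 (≈0.0178)
After 3 (propagate distance d=6): x=571/150 (≈3.8067) theta=4/225 (≈0.0178)
After 4 (thin lens f=48): x=571/150 (≈3.8067) theta=-443/7200 (≈-0.0615)
After 5 (propagate distance d=36): x=191/120 (≈1.5917) theta=-443/7200 (≈-0.0615)
After 6 (thin lens f=39): x=191/120 (≈1.5917) theta=-3193/31200 (≈-0.1023)
After 7 (propagate distance d=10): x=591/1040 (≈0.5683) theta=-3193/31200 (≈-0.1023)
After 8 (thin lens f=37): x=591/1040 (≈0.5683) theta=-135871/1154400 (≈-0.1177)
After 9 (propagate distance d=26 (to screen)): x=-719159/288600 (≈-2.4919) theta=-135871/1154400 (≈-0.1177)
|theta_initial|=0.1000 |theta_final|=135871/1154400 (≈0.1177) -> increased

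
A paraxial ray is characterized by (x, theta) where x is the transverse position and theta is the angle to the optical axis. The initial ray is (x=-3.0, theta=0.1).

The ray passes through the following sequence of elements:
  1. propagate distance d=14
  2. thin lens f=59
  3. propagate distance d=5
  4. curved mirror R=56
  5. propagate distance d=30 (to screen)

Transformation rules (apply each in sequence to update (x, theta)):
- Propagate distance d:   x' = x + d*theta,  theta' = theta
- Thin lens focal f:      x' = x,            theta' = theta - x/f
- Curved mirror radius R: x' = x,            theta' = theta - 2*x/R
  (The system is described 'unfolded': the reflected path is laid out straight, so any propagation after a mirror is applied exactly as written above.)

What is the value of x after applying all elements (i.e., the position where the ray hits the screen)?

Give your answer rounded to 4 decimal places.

Initial: x=-3.0000 theta=0.1000
After 1 (propagate distance d=14): x=-1.6000 theta=0.1000
After 2 (thin lens f=59): x=-1.6000 theta=15/118 (≈0.1271)
After 3 (propagate distance d=5): x=-569/590 (≈-0.9644) theta=15/118 (≈0.1271)
After 4 (curved mirror R=56): x=-569/590 (≈-0.9644) theta=2669/16520 (≈0.1616)
After 5 (propagate distance d=30 (to screen)): x=32069/8260 (≈3.8824) theta=2669/16520 (≈0.1616)
Rounded to 4 decimal places: x = 3.8824

Answer: 3.8824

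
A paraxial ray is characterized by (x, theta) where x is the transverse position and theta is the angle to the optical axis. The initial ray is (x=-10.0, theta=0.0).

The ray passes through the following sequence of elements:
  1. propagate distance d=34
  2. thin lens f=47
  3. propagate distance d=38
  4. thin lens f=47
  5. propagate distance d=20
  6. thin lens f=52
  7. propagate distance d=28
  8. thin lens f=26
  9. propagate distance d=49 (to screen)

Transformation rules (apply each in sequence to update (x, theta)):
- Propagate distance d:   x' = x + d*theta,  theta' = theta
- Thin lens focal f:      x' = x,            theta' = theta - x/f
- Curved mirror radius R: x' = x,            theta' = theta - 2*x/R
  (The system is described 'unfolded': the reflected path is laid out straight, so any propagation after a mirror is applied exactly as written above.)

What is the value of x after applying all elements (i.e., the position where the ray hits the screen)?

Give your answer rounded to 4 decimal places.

Initial: x=-10.0000 theta=0.0000
After 1 (propagate distance d=34): x=-10.0000 theta=0.0000
After 2 (thin lens f=47): x=-10.0000 theta=10/47 (≈0.2128)
After 3 (propagate distance d=38): x=-90/47 (≈-1.9149) theta=10/47 (≈0.2128)
After 4 (thin lens f=47): x=-90/47 (≈-1.9149) theta=560/2209 (≈0.2535)
After 5 (propagate distance d=20): x=6970/2209 (≈3.1553) theta=560/2209 (≈0.2535)
After 6 (thin lens f=52): x=6970/2209 (≈3.1553) theta=11075/57434 (≈0.1928)
After 7 (propagate distance d=28): x=245660/28717 (≈8.5545) theta=11075/57434 (≈0.1928)
After 8 (thin lens f=26): x=245660/28717 (≈8.5545) theta=-101685/746642 (≈-0.1362)
After 9 (propagate distance d=49 (to screen)): x=29885/15886 (≈1.8812) theta=-101685/746642 (≈-0.1362)
Rounded to 4 decimal places: x = 1.8812

Answer: 1.8812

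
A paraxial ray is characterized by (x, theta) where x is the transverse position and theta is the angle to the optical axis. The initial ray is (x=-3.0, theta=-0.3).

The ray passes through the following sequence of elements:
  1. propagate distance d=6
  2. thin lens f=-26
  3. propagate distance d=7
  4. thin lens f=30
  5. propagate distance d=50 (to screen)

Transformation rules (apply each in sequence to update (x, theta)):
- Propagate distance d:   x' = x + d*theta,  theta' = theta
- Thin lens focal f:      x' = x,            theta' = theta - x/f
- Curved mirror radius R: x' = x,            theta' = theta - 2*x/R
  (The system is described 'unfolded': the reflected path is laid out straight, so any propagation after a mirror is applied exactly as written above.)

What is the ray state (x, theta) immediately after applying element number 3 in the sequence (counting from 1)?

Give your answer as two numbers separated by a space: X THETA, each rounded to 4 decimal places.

Initial: x=-3.0000 theta=-0.3000
After 1 (propagate distance d=6): x=-4.8000 theta=-0.3000
After 2 (thin lens f=-26): x=-4.8000 theta=-63/130 (≈-0.4846)
After 3 (propagate distance d=7): x=-213/26 (≈-8.1923) theta=-63/130 (≈-0.4846)
Rounded to 4 decimal places: x = -8.1923, theta = -0.4846

Answer: -8.1923 -0.4846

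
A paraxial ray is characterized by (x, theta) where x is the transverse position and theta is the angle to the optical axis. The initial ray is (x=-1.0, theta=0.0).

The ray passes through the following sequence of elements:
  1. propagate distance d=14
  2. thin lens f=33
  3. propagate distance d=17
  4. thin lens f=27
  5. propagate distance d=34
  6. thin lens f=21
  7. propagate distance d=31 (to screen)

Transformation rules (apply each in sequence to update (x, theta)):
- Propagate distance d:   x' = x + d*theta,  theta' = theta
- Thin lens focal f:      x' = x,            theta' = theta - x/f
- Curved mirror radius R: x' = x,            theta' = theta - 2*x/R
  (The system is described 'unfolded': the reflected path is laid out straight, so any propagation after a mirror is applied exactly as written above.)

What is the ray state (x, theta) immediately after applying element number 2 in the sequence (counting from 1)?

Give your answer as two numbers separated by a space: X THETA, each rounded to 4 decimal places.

Answer: -1.0000 0.0303

Derivation:
Initial: x=-1.0000 theta=0.0000
After 1 (propagate distance d=14): x=-1.0000 theta=0.0000
After 2 (thin lens f=33): x=-1.0000 theta=1/33 (≈0.0303)
Rounded to 4 decimal places: x = -1.0000, theta = 0.0303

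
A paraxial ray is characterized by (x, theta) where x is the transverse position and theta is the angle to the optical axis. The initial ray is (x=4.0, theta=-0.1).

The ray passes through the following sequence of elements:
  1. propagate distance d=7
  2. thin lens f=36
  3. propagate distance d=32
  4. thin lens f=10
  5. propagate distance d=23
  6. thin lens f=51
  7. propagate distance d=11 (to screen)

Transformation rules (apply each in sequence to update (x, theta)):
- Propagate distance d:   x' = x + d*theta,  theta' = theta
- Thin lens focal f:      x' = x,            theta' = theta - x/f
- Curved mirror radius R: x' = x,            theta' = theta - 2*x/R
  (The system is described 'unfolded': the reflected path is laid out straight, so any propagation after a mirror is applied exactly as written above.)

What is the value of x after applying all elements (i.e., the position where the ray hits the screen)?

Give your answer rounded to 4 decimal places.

Answer: 0.4397

Derivation:
Initial: x=4.0000 theta=-0.1000
After 1 (propagate distance d=7): x=3.3000 theta=-0.1000
After 2 (thin lens f=36): x=3.3000 theta=-23/120 (≈-0.1917)
After 3 (propagate distance d=32): x=-17/6 (≈-2.8333) theta=-23/120 (≈-0.1917)
After 4 (thin lens f=10): x=-17/6 (≈-2.8333) theta=11/120 (≈0.0917)
After 5 (propagate distance d=23): x=-0.7250 theta=11/120 (≈0.0917)
After 6 (thin lens f=51): x=-0.7250 theta=9/85 (≈0.1059)
After 7 (propagate distance d=11 (to screen)): x=299/680 (≈0.4397) theta=9/85 (≈0.1059)
Rounded to 4 decimal places: x = 0.4397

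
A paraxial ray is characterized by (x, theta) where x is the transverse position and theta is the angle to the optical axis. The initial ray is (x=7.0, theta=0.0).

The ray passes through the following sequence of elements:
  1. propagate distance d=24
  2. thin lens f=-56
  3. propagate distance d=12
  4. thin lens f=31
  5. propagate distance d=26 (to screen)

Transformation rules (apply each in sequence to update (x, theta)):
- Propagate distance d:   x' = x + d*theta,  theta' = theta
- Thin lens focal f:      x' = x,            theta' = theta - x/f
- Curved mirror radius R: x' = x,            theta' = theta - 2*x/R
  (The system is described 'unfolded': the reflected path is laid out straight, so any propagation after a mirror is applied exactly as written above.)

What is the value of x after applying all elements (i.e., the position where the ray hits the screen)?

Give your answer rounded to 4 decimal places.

Answer: 4.6210

Derivation:
Initial: x=7.0000 theta=0.0000
After 1 (propagate distance d=24): x=7.0000 theta=0.0000
After 2 (thin lens f=-56): x=7.0000 theta=0.1250
After 3 (propagate distance d=12): x=8.5000 theta=0.1250
After 4 (thin lens f=31): x=8.5000 theta=-37/248 (≈-0.1492)
After 5 (propagate distance d=26 (to screen)): x=573/124 (≈4.6210) theta=-37/248 (≈-0.1492)
Rounded to 4 decimal places: x = 4.6210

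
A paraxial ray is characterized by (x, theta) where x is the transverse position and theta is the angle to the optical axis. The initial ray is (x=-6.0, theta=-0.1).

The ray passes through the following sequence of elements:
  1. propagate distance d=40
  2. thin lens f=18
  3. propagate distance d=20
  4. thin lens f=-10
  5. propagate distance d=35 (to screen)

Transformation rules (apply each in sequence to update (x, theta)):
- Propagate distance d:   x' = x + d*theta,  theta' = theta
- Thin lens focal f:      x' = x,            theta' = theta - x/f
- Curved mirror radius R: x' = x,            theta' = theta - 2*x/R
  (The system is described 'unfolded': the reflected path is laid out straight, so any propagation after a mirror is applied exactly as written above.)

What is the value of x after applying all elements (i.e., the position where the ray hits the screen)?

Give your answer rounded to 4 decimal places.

Answer: 11.9444

Derivation:
Initial: x=-6.0000 theta=-0.1000
After 1 (propagate distance d=40): x=-10.0000 theta=-0.1000
After 2 (thin lens f=18): x=-10.0000 theta=41/90 (≈0.4556)
After 3 (propagate distance d=20): x=-8/9 (≈-0.8889) theta=41/90 (≈0.4556)
After 4 (thin lens f=-10): x=-8/9 (≈-0.8889) theta=11/30 (≈0.3667)
After 5 (propagate distance d=35 (to screen)): x=215/18 (≈11.9444) theta=11/30 (≈0.3667)
Rounded to 4 decimal places: x = 11.9444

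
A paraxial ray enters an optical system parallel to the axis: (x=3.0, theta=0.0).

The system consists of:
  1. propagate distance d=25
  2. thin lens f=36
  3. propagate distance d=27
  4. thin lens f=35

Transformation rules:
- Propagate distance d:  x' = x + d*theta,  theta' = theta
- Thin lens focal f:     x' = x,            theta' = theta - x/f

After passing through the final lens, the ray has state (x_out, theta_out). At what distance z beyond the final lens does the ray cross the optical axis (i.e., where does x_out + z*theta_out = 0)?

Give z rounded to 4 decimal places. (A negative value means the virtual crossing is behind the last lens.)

Answer: 7.1591

Derivation:
Initial: x=3.0000 theta=0.0000
After 1 (propagate distance d=25): x=3.0000 theta=0.0000
After 2 (thin lens f=36): x=3.0000 theta=-1/12 (≈-0.0833)
After 3 (propagate distance d=27): x=0.7500 theta=-1/12 (≈-0.0833)
After 4 (thin lens f=35): x=0.7500 theta=-11/105 (≈-0.1048)
z_focus = -x_out/theta_out = -(0.7500)/(-11/105) = 315/44 ≈ 7.1591
Rounded to 4 decimal places: z = 7.1591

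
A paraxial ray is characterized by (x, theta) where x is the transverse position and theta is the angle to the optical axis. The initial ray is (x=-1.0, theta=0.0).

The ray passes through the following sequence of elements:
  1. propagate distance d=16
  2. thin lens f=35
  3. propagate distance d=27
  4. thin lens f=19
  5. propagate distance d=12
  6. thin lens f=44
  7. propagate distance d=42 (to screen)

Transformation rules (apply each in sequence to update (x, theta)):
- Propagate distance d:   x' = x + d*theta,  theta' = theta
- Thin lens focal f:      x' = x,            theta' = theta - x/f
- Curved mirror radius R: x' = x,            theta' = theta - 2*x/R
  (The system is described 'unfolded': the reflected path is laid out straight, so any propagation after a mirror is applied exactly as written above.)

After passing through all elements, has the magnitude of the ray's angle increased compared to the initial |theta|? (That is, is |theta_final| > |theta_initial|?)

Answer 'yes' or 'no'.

Answer: yes

Derivation:
Initial: x=-1.0000 theta=0.0000
After 1 (propagate distance d=16): x=-1.0000 theta=0.0000
After 2 (thin lens f=35): x=-1.0000 theta=1/35 (≈0.0286)
After 3 (propagate distance d=27): x=-8/35 (≈-0.2286) theta=1/35 (≈0.0286)
After 4 (thin lens f=19): x=-8/35 (≈-0.2286) theta=27/665 (≈0.0406)
After 5 (propagate distance d=12): x=172/665 (≈0.2586) theta=27/665 (≈0.0406)
After 6 (thin lens f=44): x=172/665 (≈0.2586) theta=254/7315 (≈0.0347)
After 7 (propagate distance d=42 (to screen)): x=2512/1463 (≈1.7170) theta=254/7315 (≈0.0347)
|theta_initial|=0.0000 |theta_final|=254/7315 (≈0.0347) -> increased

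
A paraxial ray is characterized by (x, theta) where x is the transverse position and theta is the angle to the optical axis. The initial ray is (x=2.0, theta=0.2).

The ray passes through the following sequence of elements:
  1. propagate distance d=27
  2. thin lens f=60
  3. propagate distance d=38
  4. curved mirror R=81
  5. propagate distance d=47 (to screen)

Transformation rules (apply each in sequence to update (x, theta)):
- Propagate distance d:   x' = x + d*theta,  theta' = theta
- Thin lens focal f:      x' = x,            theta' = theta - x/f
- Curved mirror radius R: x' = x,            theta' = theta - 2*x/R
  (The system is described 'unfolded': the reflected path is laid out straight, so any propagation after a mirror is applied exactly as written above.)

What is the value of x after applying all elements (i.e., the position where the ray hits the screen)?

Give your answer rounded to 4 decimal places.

Initial: x=2.0000 theta=0.2000
After 1 (propagate distance d=27): x=7.4000 theta=0.2000
After 2 (thin lens f=60): x=7.4000 theta=23/300 (≈0.0767)
After 3 (propagate distance d=38): x=1547/150 (≈10.3133) theta=23/300 (≈0.0767)
After 4 (curved mirror R=81): x=1547/150 (≈10.3133) theta=-173/972 (≈-0.1780)
After 5 (propagate distance d=47 (to screen)): x=47339/24300 (≈1.9481) theta=-173/972 (≈-0.1780)
Rounded to 4 decimal places: x = 1.9481

Answer: 1.9481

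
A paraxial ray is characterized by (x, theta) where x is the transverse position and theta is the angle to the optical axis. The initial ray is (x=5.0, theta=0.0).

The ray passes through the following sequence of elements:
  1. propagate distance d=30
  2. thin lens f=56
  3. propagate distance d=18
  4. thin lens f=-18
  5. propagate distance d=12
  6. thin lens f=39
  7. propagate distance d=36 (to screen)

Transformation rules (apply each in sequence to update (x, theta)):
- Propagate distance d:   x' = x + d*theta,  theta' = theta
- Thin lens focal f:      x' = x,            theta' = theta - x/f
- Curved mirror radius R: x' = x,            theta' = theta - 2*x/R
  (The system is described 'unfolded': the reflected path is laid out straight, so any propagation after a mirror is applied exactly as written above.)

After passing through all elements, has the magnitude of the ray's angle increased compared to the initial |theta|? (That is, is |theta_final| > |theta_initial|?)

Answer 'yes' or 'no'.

Answer: yes

Derivation:
Initial: x=5.0000 theta=0.0000
After 1 (propagate distance d=30): x=5.0000 theta=0.0000
After 2 (thin lens f=56): x=5.0000 theta=-5/56 (≈-0.0893)
After 3 (propagate distance d=18): x=95/28 (≈3.3929) theta=-5/56 (≈-0.0893)
After 4 (thin lens f=-18): x=95/28 (≈3.3929) theta=25/252 (≈0.0992)
After 5 (propagate distance d=12): x=55/12 (≈4.5833) theta=25/252 (≈0.0992)
After 6 (thin lens f=39): x=55/12 (≈4.5833) theta=-5/273 (≈-0.0183)
After 7 (propagate distance d=36 (to screen)): x=4285/1092 (≈3.9240) theta=-5/273 (≈-0.0183)
|theta_initial|=0.0000 |theta_final|=5/273 (≈0.0183) -> increased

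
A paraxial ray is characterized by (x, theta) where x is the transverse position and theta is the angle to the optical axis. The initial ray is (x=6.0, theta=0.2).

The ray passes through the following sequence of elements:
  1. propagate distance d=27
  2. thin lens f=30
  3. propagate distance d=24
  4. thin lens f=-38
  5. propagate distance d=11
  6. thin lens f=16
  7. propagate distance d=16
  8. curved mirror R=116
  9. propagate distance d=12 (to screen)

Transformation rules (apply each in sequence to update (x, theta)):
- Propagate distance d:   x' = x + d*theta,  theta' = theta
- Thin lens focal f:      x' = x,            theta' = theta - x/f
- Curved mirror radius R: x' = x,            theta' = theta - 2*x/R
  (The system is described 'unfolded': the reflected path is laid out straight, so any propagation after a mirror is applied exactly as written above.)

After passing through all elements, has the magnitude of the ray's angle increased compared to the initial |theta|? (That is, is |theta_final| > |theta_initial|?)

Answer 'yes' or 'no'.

Initial: x=6.0000 theta=0.2000
After 1 (propagate distance d=27): x=11.4000 theta=0.2000
After 2 (thin lens f=30): x=11.4000 theta=-0.1800
After 3 (propagate distance d=24): x=7.0800 theta=-0.1800
After 4 (thin lens f=-38): x=7.0800 theta=3/475 (≈0.0063)
After 5 (propagate distance d=11): x=3396/475 (≈7.1495) theta=3/475 (≈0.0063)
After 6 (thin lens f=16): x=3396/475 (≈7.1495) theta=-837/1900 (≈-0.4405)
After 7 (propagate distance d=16): x=48/475 (≈0.1011) theta=-837/1900 (≈-0.4405)
After 8 (curved mirror R=116): x=48/475 (≈0.1011) theta=-24369/55100 (≈-0.4423)
After 9 (propagate distance d=12 (to screen)): x=-14343/2755 (≈-5.2062) theta=-24369/55100 (≈-0.4423)
|theta_initial|=0.2000 |theta_final|=24369/55100 (≈0.4423) -> increased

Answer: yes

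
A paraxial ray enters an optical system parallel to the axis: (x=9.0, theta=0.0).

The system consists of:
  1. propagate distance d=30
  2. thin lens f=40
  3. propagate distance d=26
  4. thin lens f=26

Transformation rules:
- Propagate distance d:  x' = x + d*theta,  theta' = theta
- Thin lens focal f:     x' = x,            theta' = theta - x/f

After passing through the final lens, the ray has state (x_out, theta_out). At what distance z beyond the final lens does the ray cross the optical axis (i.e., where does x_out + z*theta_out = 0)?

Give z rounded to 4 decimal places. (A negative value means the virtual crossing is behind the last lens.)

Answer: 9.1000

Derivation:
Initial: x=9.0000 theta=0.0000
After 1 (propagate distance d=30): x=9.0000 theta=0.0000
After 2 (thin lens f=40): x=9.0000 theta=-0.2250
After 3 (propagate distance d=26): x=3.1500 theta=-0.2250
After 4 (thin lens f=26): x=3.1500 theta=-9/26 (≈-0.3462)
z_focus = -x_out/theta_out = -(3.1500)/(-9/26) = 9.1000
Rounded to 4 decimal places: z = 9.1000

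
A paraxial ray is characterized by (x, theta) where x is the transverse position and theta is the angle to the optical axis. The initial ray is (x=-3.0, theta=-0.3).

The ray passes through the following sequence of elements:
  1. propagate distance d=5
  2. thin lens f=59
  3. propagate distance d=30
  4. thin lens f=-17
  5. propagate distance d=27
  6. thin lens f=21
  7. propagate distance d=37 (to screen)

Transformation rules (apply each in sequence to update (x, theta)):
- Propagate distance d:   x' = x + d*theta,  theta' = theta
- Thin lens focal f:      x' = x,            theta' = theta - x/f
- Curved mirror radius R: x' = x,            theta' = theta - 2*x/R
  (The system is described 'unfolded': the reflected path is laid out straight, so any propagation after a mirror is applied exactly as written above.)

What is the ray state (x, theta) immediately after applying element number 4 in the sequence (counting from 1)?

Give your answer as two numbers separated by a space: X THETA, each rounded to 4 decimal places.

Initial: x=-3.0000 theta=-0.3000
After 1 (propagate distance d=5): x=-4.5000 theta=-0.3000
After 2 (thin lens f=59): x=-4.5000 theta=-66/295 (≈-0.2237)
After 3 (propagate distance d=30): x=-1323/118 (≈-11.2119) theta=-66/295 (≈-0.2237)
After 4 (thin lens f=-17): x=-1323/118 (≈-11.2119) theta=-8859/10030 (≈-0.8833)
Rounded to 4 decimal places: x = -11.2119, theta = -0.8833

Answer: -11.2119 -0.8833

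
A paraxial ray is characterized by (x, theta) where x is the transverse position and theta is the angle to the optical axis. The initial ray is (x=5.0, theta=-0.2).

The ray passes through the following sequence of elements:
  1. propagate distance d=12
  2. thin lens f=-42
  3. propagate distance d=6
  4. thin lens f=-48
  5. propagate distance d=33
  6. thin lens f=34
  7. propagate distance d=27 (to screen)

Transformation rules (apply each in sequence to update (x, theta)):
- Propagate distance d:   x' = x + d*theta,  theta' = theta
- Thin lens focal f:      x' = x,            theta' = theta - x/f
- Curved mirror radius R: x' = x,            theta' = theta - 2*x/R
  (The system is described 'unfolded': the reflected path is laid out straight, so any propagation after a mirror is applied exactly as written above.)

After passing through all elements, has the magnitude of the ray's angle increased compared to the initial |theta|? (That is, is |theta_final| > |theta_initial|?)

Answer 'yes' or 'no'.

Initial: x=5.0000 theta=-0.2000
After 1 (propagate distance d=12): x=2.6000 theta=-0.2000
After 2 (thin lens f=-42): x=2.6000 theta=-29/210 (≈-0.1381)
After 3 (propagate distance d=6): x=62/35 (≈1.7714) theta=-29/210 (≈-0.1381)
After 4 (thin lens f=-48): x=62/35 (≈1.7714) theta=-17/168 (≈-0.1012)
After 5 (propagate distance d=33): x=-439/280 (≈-1.5679) theta=-17/168 (≈-0.1012)
After 6 (thin lens f=34): x=-439/280 (≈-1.5679) theta=-1573/28560 (≈-0.0551)
After 7 (propagate distance d=27 (to screen)): x=-29083/9520 (≈-3.0549) theta=-1573/28560 (≈-0.0551)
|theta_initial|=0.2000 |theta_final|=1573/28560 (≈0.0551) -> not increased

Answer: no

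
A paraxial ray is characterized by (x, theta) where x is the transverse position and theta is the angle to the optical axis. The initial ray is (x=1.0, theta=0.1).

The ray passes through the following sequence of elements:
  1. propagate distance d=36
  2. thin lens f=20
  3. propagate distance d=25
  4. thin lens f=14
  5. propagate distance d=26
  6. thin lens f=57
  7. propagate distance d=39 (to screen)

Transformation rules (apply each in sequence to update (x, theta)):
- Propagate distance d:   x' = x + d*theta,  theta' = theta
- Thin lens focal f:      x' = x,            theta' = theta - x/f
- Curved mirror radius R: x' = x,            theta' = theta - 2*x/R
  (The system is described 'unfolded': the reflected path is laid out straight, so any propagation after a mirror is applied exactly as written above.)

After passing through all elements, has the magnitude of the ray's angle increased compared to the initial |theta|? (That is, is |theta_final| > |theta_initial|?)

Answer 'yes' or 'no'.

Answer: yes

Derivation:
Initial: x=1.0000 theta=0.1000
After 1 (propagate distance d=36): x=4.6000 theta=0.1000
After 2 (thin lens f=20): x=4.6000 theta=-0.1300
After 3 (propagate distance d=25): x=1.3500 theta=-0.1300
After 4 (thin lens f=14): x=1.3500 theta=-317/1400 (≈-0.2264)
After 5 (propagate distance d=26): x=-794/175 (≈-4.5371) theta=-317/1400 (≈-0.2264)
After 6 (thin lens f=57): x=-794/175 (≈-4.5371) theta=-11717/79800 (≈-0.1468)
After 7 (propagate distance d=39 (to screen)): x=-273009/26600 (≈-10.2635) theta=-11717/79800 (≈-0.1468)
|theta_initial|=0.1000 |theta_final|=11717/79800 (≈0.1468) -> increased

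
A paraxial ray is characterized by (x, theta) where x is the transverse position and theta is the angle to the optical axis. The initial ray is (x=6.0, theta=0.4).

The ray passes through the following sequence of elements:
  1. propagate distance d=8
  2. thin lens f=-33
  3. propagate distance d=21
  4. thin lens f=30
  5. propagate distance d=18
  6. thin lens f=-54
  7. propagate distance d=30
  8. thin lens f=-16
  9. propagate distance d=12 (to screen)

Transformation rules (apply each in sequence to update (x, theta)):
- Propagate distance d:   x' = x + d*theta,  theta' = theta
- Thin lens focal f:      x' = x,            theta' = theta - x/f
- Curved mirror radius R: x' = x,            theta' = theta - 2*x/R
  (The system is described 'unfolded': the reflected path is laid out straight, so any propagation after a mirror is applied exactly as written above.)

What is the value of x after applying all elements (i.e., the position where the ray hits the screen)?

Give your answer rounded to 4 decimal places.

Initial: x=6.0000 theta=0.4000
After 1 (propagate distance d=8): x=9.2000 theta=0.4000
After 2 (thin lens f=-33): x=9.2000 theta=112/165 (≈0.6788)
After 3 (propagate distance d=21): x=258/11 (≈23.4545) theta=112/165 (≈0.6788)
After 4 (thin lens f=30): x=258/11 (≈23.4545) theta=-17/165 (≈-0.1030)
After 5 (propagate distance d=18): x=21.6000 theta=-17/165 (≈-0.1030)
After 6 (thin lens f=-54): x=21.6000 theta=49/165 (≈0.2970)
After 7 (propagate distance d=30): x=1678/55 (≈30.5091) theta=49/165 (≈0.2970)
After 8 (thin lens f=-16): x=1678/55 (≈30.5091) theta=2909/1320 (≈2.2038)
After 9 (propagate distance d=12 (to screen)): x=1253/22 (≈56.9545) theta=2909/1320 (≈2.2038)
Rounded to 4 decimal places: x = 56.9545

Answer: 56.9545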